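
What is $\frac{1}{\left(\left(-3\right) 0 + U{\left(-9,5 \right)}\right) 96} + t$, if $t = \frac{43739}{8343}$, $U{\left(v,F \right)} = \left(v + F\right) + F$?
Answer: $\frac{1402429}{266976} \approx 5.253$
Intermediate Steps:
$U{\left(v,F \right)} = v + 2 F$ ($U{\left(v,F \right)} = \left(F + v\right) + F = v + 2 F$)
$t = \frac{43739}{8343}$ ($t = 43739 \cdot \frac{1}{8343} = \frac{43739}{8343} \approx 5.2426$)
$\frac{1}{\left(\left(-3\right) 0 + U{\left(-9,5 \right)}\right) 96} + t = \frac{1}{\left(\left(-3\right) 0 + \left(-9 + 2 \cdot 5\right)\right) 96} + \frac{43739}{8343} = \frac{1}{\left(0 + \left(-9 + 10\right)\right) 96} + \frac{43739}{8343} = \frac{1}{\left(0 + 1\right) 96} + \frac{43739}{8343} = \frac{1}{1 \cdot 96} + \frac{43739}{8343} = \frac{1}{96} + \frac{43739}{8343} = \frac{1402429}{266976}$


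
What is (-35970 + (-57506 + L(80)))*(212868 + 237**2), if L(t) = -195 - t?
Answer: -25222487787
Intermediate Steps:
(-35970 + (-57506 + L(80)))*(212868 + 237**2) = (-35970 + (-57506 + (-195 - 1*80)))*(212868 + 237**2) = (-35970 + (-57506 + (-195 - 80)))*(212868 + 56169) = (-35970 + (-57506 - 275))*269037 = (-35970 - 57781)*269037 = -93751*269037 = -25222487787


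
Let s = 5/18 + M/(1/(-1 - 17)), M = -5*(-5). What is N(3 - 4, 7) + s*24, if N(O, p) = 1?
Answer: -32377/3 ≈ -10792.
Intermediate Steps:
M = 25
s = -8095/18 (s = 5/18 + 25/(1/(-1 - 17)) = 5*(1/18) + 25/(1/(-18)) = 5/18 + 25/(-1/18) = 5/18 + 25*(-18) = 5/18 - 450 = -8095/18 ≈ -449.72)
N(3 - 4, 7) + s*24 = 1 - 8095/18*24 = 1 - 32380/3 = -32377/3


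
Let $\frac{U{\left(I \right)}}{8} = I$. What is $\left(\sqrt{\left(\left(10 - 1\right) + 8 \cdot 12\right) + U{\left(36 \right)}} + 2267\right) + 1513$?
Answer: $3780 + \sqrt{393} \approx 3799.8$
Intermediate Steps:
$U{\left(I \right)} = 8 I$
$\left(\sqrt{\left(\left(10 - 1\right) + 8 \cdot 12\right) + U{\left(36 \right)}} + 2267\right) + 1513 = \left(\sqrt{\left(\left(10 - 1\right) + 8 \cdot 12\right) + 8 \cdot 36} + 2267\right) + 1513 = \left(\sqrt{\left(\left(10 - 1\right) + 96\right) + 288} + 2267\right) + 1513 = \left(\sqrt{\left(9 + 96\right) + 288} + 2267\right) + 1513 = \left(\sqrt{105 + 288} + 2267\right) + 1513 = \left(\sqrt{393} + 2267\right) + 1513 = \left(2267 + \sqrt{393}\right) + 1513 = 3780 + \sqrt{393}$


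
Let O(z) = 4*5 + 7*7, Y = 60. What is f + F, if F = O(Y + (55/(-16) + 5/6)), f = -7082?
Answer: -7013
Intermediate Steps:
O(z) = 69 (O(z) = 20 + 49 = 69)
F = 69
f + F = -7082 + 69 = -7013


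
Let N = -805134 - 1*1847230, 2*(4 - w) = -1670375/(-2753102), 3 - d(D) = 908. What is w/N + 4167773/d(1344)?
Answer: -60868062692376336993/13217033825961680 ≈ -4605.3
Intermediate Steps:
d(D) = -905 (d(D) = 3 - 1*908 = 3 - 908 = -905)
w = 20354441/5506204 (w = 4 - (-1670375)/(2*(-2753102)) = 4 - (-1670375)*(-1)/(2*2753102) = 4 - ½*1670375/2753102 = 4 - 1670375/5506204 = 20354441/5506204 ≈ 3.6966)
N = -2652364 (N = -805134 - 1847230 = -2652364)
w/N + 4167773/d(1344) = (20354441/5506204)/(-2652364) + 4167773/(-905) = (20354441/5506204)*(-1/2652364) + 4167773*(-1/905) = -20354441/14604457266256 - 4167773/905 = -60868062692376336993/13217033825961680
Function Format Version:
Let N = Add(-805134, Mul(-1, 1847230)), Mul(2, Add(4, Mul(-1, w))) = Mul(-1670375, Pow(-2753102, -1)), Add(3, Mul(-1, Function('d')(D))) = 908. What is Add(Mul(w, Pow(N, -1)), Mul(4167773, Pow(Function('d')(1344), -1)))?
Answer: Rational(-60868062692376336993, 13217033825961680) ≈ -4605.3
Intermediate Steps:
Function('d')(D) = -905 (Function('d')(D) = Add(3, Mul(-1, 908)) = Add(3, -908) = -905)
w = Rational(20354441, 5506204) (w = Add(4, Mul(Rational(-1, 2), Mul(-1670375, Pow(-2753102, -1)))) = Add(4, Mul(Rational(-1, 2), Mul(-1670375, Rational(-1, 2753102)))) = Add(4, Mul(Rational(-1, 2), Rational(1670375, 2753102))) = Add(4, Rational(-1670375, 5506204)) = Rational(20354441, 5506204) ≈ 3.6966)
N = -2652364 (N = Add(-805134, -1847230) = -2652364)
Add(Mul(w, Pow(N, -1)), Mul(4167773, Pow(Function('d')(1344), -1))) = Add(Mul(Rational(20354441, 5506204), Pow(-2652364, -1)), Mul(4167773, Pow(-905, -1))) = Add(Mul(Rational(20354441, 5506204), Rational(-1, 2652364)), Mul(4167773, Rational(-1, 905))) = Add(Rational(-20354441, 14604457266256), Rational(-4167773, 905)) = Rational(-60868062692376336993, 13217033825961680)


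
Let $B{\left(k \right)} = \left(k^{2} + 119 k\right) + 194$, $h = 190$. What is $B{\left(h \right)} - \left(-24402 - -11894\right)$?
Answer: $71412$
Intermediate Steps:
$B{\left(k \right)} = 194 + k^{2} + 119 k$
$B{\left(h \right)} - \left(-24402 - -11894\right) = \left(194 + 190^{2} + 119 \cdot 190\right) - \left(-24402 - -11894\right) = \left(194 + 36100 + 22610\right) - \left(-24402 + 11894\right) = 58904 - -12508 = 58904 + 12508 = 71412$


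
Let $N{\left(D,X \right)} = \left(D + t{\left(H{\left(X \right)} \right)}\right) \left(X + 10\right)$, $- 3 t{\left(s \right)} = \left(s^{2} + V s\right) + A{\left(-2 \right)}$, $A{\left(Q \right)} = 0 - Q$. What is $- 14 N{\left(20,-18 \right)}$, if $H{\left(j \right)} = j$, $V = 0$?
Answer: $- \frac{29792}{3} \approx -9930.7$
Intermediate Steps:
$A{\left(Q \right)} = - Q$
$t{\left(s \right)} = - \frac{2}{3} - \frac{s^{2}}{3}$ ($t{\left(s \right)} = - \frac{\left(s^{2} + 0 s\right) - -2}{3} = - \frac{\left(s^{2} + 0\right) + 2}{3} = - \frac{s^{2} + 2}{3} = - \frac{2 + s^{2}}{3} = - \frac{2}{3} - \frac{s^{2}}{3}$)
$N{\left(D,X \right)} = \left(10 + X\right) \left(- \frac{2}{3} + D - \frac{X^{2}}{3}\right)$ ($N{\left(D,X \right)} = \left(D - \left(\frac{2}{3} + \frac{X^{2}}{3}\right)\right) \left(X + 10\right) = \left(- \frac{2}{3} + D - \frac{X^{2}}{3}\right) \left(10 + X\right) = \left(10 + X\right) \left(- \frac{2}{3} + D - \frac{X^{2}}{3}\right)$)
$- 14 N{\left(20,-18 \right)} = - 14 \left(- \frac{20}{3} + 10 \cdot 20 - \frac{10 \left(-18\right)^{2}}{3} + 20 \left(-18\right) - - 6 \left(2 + \left(-18\right)^{2}\right)\right) = - 14 \left(- \frac{20}{3} + 200 - 1080 - 360 - - 6 \left(2 + 324\right)\right) = - 14 \left(- \frac{20}{3} + 200 - 1080 - 360 - \left(-6\right) 326\right) = - 14 \left(- \frac{20}{3} + 200 - 1080 - 360 + 1956\right) = \left(-14\right) \frac{2128}{3} = - \frac{29792}{3}$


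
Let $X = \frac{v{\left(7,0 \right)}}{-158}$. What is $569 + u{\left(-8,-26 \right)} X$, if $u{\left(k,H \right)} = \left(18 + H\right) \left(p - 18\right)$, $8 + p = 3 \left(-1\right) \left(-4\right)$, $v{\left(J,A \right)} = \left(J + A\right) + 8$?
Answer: $\frac{44111}{79} \approx 558.37$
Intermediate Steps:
$v{\left(J,A \right)} = 8 + A + J$ ($v{\left(J,A \right)} = \left(A + J\right) + 8 = 8 + A + J$)
$p = 4$ ($p = -8 + 3 \left(-1\right) \left(-4\right) = -8 - -12 = -8 + 12 = 4$)
$u{\left(k,H \right)} = -252 - 14 H$ ($u{\left(k,H \right)} = \left(18 + H\right) \left(4 - 18\right) = \left(18 + H\right) \left(-14\right) = -252 - 14 H$)
$X = - \frac{15}{158}$ ($X = \frac{8 + 0 + 7}{-158} = 15 \left(- \frac{1}{158}\right) = - \frac{15}{158} \approx -0.094937$)
$569 + u{\left(-8,-26 \right)} X = 569 + \left(-252 - -364\right) \left(- \frac{15}{158}\right) = 569 + \left(-252 + 364\right) \left(- \frac{15}{158}\right) = 569 + 112 \left(- \frac{15}{158}\right) = 569 - \frac{840}{79} = \frac{44111}{79}$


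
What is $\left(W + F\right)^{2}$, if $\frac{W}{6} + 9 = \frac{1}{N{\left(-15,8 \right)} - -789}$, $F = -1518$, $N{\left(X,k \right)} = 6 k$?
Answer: $\frac{192357679396}{77841} \approx 2.4712 \cdot 10^{6}$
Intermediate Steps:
$W = - \frac{15064}{279}$ ($W = -54 + \frac{6}{6 \cdot 8 - -789} = -54 + \frac{6}{48 + 789} = -54 + \frac{6}{837} = -54 + 6 \cdot \frac{1}{837} = -54 + \frac{2}{279} = - \frac{15064}{279} \approx -53.993$)
$\left(W + F\right)^{2} = \left(- \frac{15064}{279} - 1518\right)^{2} = \left(- \frac{438586}{279}\right)^{2} = \frac{192357679396}{77841}$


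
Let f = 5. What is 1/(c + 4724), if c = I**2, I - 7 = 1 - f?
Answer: 1/4733 ≈ 0.00021128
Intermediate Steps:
I = 3 (I = 7 + (1 - 1*5) = 7 + (1 - 5) = 7 - 4 = 3)
c = 9 (c = 3**2 = 9)
1/(c + 4724) = 1/(9 + 4724) = 1/4733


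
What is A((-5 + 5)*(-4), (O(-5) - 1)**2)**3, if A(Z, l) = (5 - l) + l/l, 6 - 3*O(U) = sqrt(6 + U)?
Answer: 125000/729 ≈ 171.47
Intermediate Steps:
O(U) = 2 - sqrt(6 + U)/3
A(Z, l) = 6 - l (A(Z, l) = (5 - l) + 1 = 6 - l)
A((-5 + 5)*(-4), (O(-5) - 1)**2)**3 = (6 - ((2 - sqrt(6 - 5)/3) - 1)**2)**3 = (6 - ((2 - sqrt(1)/3) - 1)**2)**3 = (6 - ((2 - 1/3*1) - 1)**2)**3 = (6 - ((2 - 1/3) - 1)**2)**3 = (6 - (5/3 - 1)**2)**3 = (6 - (2/3)**2)**3 = (6 - 1*4/9)**3 = (6 - 4/9)**3 = (50/9)**3 = 125000/729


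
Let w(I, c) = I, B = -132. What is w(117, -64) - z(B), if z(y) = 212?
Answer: -95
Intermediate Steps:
w(117, -64) - z(B) = 117 - 1*212 = 117 - 212 = -95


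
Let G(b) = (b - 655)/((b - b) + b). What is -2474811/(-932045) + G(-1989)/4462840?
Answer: 1098394098502567/413669008540710 ≈ 2.6553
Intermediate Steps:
G(b) = (-655 + b)/b (G(b) = (-655 + b)/(0 + b) = (-655 + b)/b)
-2474811/(-932045) + G(-1989)/4462840 = -2474811/(-932045) + ((-655 - 1989)/(-1989))/4462840 = -2474811*(-1/932045) - 1/1989*(-2644)*(1/4462840) = 2474811/932045 + (2644/1989)*(1/4462840) = 2474811/932045 + 661/2219147190 = 1098394098502567/413669008540710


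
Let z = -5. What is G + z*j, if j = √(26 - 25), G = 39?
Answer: 34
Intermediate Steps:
j = 1 (j = √1 = 1)
G + z*j = 39 - 5*1 = 39 - 5 = 34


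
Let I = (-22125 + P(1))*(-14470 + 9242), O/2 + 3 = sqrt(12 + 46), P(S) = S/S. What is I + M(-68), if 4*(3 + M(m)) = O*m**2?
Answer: 115657333 + 2312*sqrt(58) ≈ 1.1567e+8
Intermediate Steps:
P(S) = 1
O = -6 + 2*sqrt(58) (O = -6 + 2*sqrt(12 + 46) = -6 + 2*sqrt(58) ≈ 9.2316)
M(m) = -3 + m**2*(-6 + 2*sqrt(58))/4 (M(m) = -3 + ((-6 + 2*sqrt(58))*m**2)/4 = -3 + (m**2*(-6 + 2*sqrt(58)))/4 = -3 + m**2*(-6 + 2*sqrt(58))/4)
I = 115664272 (I = (-22125 + 1)*(-14470 + 9242) = -22124*(-5228) = 115664272)
I + M(-68) = 115664272 + (-3 + (1/2)*(-68)**2*(-3 + sqrt(58))) = 115664272 + (-3 + (1/2)*4624*(-3 + sqrt(58))) = 115664272 + (-3 + (-6936 + 2312*sqrt(58))) = 115664272 + (-6939 + 2312*sqrt(58)) = 115657333 + 2312*sqrt(58)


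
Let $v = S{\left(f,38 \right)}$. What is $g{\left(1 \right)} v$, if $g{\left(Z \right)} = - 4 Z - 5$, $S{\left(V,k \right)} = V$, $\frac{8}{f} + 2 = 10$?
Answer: $-9$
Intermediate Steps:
$f = 1$ ($f = \frac{8}{-2 + 10} = \frac{8}{8} = 8 \cdot \frac{1}{8} = 1$)
$g{\left(Z \right)} = -5 - 4 Z$
$v = 1$
$g{\left(1 \right)} v = \left(-5 - 4\right) 1 = \left(-9\right) 1 = -9$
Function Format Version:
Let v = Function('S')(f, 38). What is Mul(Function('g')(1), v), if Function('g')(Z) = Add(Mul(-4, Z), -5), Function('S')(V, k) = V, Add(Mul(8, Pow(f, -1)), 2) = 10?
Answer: -9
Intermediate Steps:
f = 1 (f = Mul(8, Pow(Add(-2, 10), -1)) = Mul(8, Pow(8, -1)) = Mul(8, Rational(1, 8)) = 1)
Function('g')(Z) = Add(-5, Mul(-4, Z))
v = 1
Mul(Function('g')(1), v) = Mul(Add(-5, Mul(-4, 1)), 1) = Mul(Add(-5, -4), 1) = Mul(-9, 1) = -9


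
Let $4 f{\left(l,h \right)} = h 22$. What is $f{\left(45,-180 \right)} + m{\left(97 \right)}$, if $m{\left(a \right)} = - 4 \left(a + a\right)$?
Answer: $-1766$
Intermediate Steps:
$f{\left(l,h \right)} = \frac{11 h}{2}$ ($f{\left(l,h \right)} = \frac{h 22}{4} = \frac{22 h}{4} = \frac{11 h}{2}$)
$m{\left(a \right)} = - 8 a$ ($m{\left(a \right)} = - 4 \cdot 2 a = - 8 a$)
$f{\left(45,-180 \right)} + m{\left(97 \right)} = \frac{11}{2} \left(-180\right) - 776 = -990 - 776 = -1766$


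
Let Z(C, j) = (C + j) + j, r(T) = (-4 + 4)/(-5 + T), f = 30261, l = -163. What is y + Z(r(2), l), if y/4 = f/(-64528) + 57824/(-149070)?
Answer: -396103087291/1202398620 ≈ -329.43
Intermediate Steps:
r(T) = 0 (r(T) = 0/(-5 + T) = 0)
Z(C, j) = C + 2*j
y = -4121137171/1202398620 (y = 4*(30261/(-64528) + 57824/(-149070)) = 4*(30261*(-1/64528) + 57824*(-1/149070)) = 4*(-30261/64528 - 28912/74535) = 4*(-4121137171/4809594480) = -4121137171/1202398620 ≈ -3.4274)
y + Z(r(2), l) = -4121137171/1202398620 + (0 + 2*(-163)) = -4121137171/1202398620 + (0 - 326) = -4121137171/1202398620 - 326 = -396103087291/1202398620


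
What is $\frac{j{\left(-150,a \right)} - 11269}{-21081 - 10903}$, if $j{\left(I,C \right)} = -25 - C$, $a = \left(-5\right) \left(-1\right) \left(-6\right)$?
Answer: $\frac{704}{1999} \approx 0.35218$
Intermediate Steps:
$a = -30$ ($a = 5 \left(-6\right) = -30$)
$\frac{j{\left(-150,a \right)} - 11269}{-21081 - 10903} = \frac{\left(-25 - -30\right) - 11269}{-21081 - 10903} = \frac{\left(-25 + 30\right) - 11269}{-31984} = \left(5 - 11269\right) \left(- \frac{1}{31984}\right) = \left(-11264\right) \left(- \frac{1}{31984}\right) = \frac{704}{1999}$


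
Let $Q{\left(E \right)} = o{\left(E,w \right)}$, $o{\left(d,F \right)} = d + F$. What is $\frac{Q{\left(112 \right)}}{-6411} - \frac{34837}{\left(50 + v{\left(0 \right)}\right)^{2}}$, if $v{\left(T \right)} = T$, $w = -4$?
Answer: $- \frac{74536669}{5342500} \approx -13.952$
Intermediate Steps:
$o{\left(d,F \right)} = F + d$
$Q{\left(E \right)} = -4 + E$
$\frac{Q{\left(112 \right)}}{-6411} - \frac{34837}{\left(50 + v{\left(0 \right)}\right)^{2}} = \frac{-4 + 112}{-6411} - \frac{34837}{\left(50 + 0\right)^{2}} = 108 \left(- \frac{1}{6411}\right) - \frac{34837}{50^{2}} = - \frac{36}{2137} - \frac{34837}{2500} = - \frac{74536669}{5342500}$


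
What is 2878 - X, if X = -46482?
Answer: 49360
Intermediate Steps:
2878 - X = 2878 - 1*(-46482) = 2878 + 46482 = 49360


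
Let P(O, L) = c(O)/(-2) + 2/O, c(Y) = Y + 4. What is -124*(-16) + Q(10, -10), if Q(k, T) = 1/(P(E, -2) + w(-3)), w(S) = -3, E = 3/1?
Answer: 69434/35 ≈ 1983.8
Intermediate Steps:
c(Y) = 4 + Y
E = 3 (E = 3*1 = 3)
P(O, L) = -2 + 2/O - O/2 (P(O, L) = (4 + O)/(-2) + 2/O = (4 + O)*(-1/2) + 2/O = (-2 - O/2) + 2/O = -2 + 2/O - O/2)
Q(k, T) = -6/35 (Q(k, T) = 1/((-2 + 2/3 - 1/2*3) - 3) = 1/((-2 + 2*(1/3) - 3/2) - 3) = 1/((-2 + 2/3 - 3/2) - 3) = 1/(-17/6 - 3) = 1/(-35/6) = -6/35)
-124*(-16) + Q(10, -10) = -124*(-16) - 6/35 = 1984 - 6/35 = 69434/35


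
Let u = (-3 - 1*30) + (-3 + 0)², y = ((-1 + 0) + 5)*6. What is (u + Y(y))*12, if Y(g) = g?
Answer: 0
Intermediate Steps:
y = 24 (y = (-1 + 5)*6 = 4*6 = 24)
u = -24 (u = (-3 - 30) + (-3)² = -33 + 9 = -24)
(u + Y(y))*12 = (-24 + 24)*12 = 0*12 = 0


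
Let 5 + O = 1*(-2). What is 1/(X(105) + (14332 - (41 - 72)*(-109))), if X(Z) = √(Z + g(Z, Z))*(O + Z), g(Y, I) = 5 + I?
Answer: 10953/117903349 - 98*√215/117903349 ≈ 8.0711e-5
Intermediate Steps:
O = -7 (O = -5 + 1*(-2) = -5 - 2 = -7)
X(Z) = √(5 + 2*Z)*(-7 + Z) (X(Z) = √(Z + (5 + Z))*(-7 + Z) = √(5 + 2*Z)*(-7 + Z))
1/(X(105) + (14332 - (41 - 72)*(-109))) = 1/(√(5 + 2*105)*(-7 + 105) + (14332 - (41 - 72)*(-109))) = 1/(√(5 + 210)*98 + (14332 - (-31)*(-109))) = 1/(√215*98 + (14332 - 1*3379)) = 1/(98*√215 + (14332 - 3379)) = 1/(98*√215 + 10953) = 1/(10953 + 98*√215)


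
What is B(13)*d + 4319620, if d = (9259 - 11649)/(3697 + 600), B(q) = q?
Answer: 18561376070/4297 ≈ 4.3196e+6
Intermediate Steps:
d = -2390/4297 ≈ -0.55620
B(13)*d + 4319620 = 13*(-2390/4297) + 4319620 = -31070/4297 + 4319620 = 18561376070/4297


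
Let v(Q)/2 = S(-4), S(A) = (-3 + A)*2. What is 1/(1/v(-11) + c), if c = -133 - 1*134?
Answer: -28/7477 ≈ -0.0037448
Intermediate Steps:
S(A) = -6 + 2*A
v(Q) = -28 (v(Q) = 2*(-6 + 2*(-4)) = 2*(-6 - 8) = 2*(-14) = -28)
c = -267 (c = -133 - 134 = -267)
1/(1/v(-11) + c) = 1/(1/(-28) - 267) = 1/(-1/28 - 267) = 1/(-7477/28) = -28/7477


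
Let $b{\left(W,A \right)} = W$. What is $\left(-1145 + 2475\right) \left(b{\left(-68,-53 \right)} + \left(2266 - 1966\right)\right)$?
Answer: $308560$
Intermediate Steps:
$\left(-1145 + 2475\right) \left(b{\left(-68,-53 \right)} + \left(2266 - 1966\right)\right) = \left(-1145 + 2475\right) \left(-68 + \left(2266 - 1966\right)\right) = 1330 \left(-68 + \left(2266 - 1966\right)\right) = 1330 \left(-68 + 300\right) = 1330 \cdot 232 = 308560$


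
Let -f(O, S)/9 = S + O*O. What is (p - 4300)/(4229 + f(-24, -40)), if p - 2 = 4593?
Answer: -59/119 ≈ -0.49580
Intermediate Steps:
p = 4595 (p = 2 + 4593 = 4595)
f(O, S) = -9*S - 9*O² (f(O, S) = -9*(S + O*O) = -9*(S + O²) = -9*S - 9*O²)
(p - 4300)/(4229 + f(-24, -40)) = (4595 - 4300)/(4229 + (-9*(-40) - 9*(-24)²)) = 295/(4229 + (360 - 9*576)) = 295/(4229 + (360 - 5184)) = 295/(4229 - 4824) = 295/(-595) = 295*(-1/595) = -59/119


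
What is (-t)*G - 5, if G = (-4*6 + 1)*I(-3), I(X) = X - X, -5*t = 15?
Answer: -5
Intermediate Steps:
t = -3 (t = -1/5*15 = -3)
I(X) = 0
G = 0 (G = (-4*6 + 1)*0 = (-24 + 1)*0 = -23*0 = 0)
(-t)*G - 5 = -1*(-3)*0 - 5 = 3*0 - 5 = 0 - 5 = -5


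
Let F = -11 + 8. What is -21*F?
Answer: 63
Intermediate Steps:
F = -3
-21*F = -21*(-3) = 63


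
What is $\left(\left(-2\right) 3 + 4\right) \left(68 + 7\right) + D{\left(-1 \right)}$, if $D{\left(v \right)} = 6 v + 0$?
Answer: $-156$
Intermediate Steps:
$D{\left(v \right)} = 6 v$
$\left(\left(-2\right) 3 + 4\right) \left(68 + 7\right) + D{\left(-1 \right)} = \left(\left(-2\right) 3 + 4\right) \left(68 + 7\right) + 6 \left(-1\right) = \left(-6 + 4\right) 75 - 6 = \left(-2\right) 75 - 6 = -150 - 6 = -156$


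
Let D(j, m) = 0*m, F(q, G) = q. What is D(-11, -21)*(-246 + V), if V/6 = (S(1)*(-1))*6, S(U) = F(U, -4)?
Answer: 0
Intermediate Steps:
S(U) = U
D(j, m) = 0
V = -36 (V = 6*((1*(-1))*6) = 6*(-1*6) = 6*(-6) = -36)
D(-11, -21)*(-246 + V) = 0*(-246 - 36) = 0*(-282) = 0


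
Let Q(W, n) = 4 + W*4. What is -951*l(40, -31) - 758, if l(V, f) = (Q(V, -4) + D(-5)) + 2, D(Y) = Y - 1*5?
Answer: -149114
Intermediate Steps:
Q(W, n) = 4 + 4*W
D(Y) = -5 + Y (D(Y) = Y - 5 = -5 + Y)
l(V, f) = -4 + 4*V (l(V, f) = ((4 + 4*V) + (-5 - 5)) + 2 = ((4 + 4*V) - 10) + 2 = (-6 + 4*V) + 2 = -4 + 4*V)
-951*l(40, -31) - 758 = -951*(-4 + 4*40) - 758 = -951*(-4 + 160) - 758 = -951*156 - 758 = -148356 - 758 = -149114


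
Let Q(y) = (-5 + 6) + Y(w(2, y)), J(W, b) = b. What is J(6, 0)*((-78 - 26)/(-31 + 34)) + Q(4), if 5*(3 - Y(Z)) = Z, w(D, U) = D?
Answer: 18/5 ≈ 3.6000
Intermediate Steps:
Y(Z) = 3 - Z/5
Q(y) = 18/5 (Q(y) = (-5 + 6) + (3 - ⅕*2) = 1 + (3 - ⅖) = 1 + 13/5 = 18/5)
J(6, 0)*((-78 - 26)/(-31 + 34)) + Q(4) = 0*((-78 - 26)/(-31 + 34)) + 18/5 = 0*(-104/3) + 18/5 = 0 + 18/5 = 18/5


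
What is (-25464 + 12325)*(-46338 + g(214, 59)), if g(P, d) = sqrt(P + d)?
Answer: 608834982 - 13139*sqrt(273) ≈ 6.0862e+8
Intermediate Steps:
(-25464 + 12325)*(-46338 + g(214, 59)) = (-25464 + 12325)*(-46338 + sqrt(214 + 59)) = -13139*(-46338 + sqrt(273)) = 608834982 - 13139*sqrt(273)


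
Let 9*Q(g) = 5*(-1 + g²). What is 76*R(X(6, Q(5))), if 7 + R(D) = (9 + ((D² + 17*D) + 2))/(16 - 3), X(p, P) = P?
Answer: 221920/117 ≈ 1896.8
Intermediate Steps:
Q(g) = -5/9 + 5*g²/9 (Q(g) = (5*(-1 + g²))/9 = (-5 + 5*g²)/9 = -5/9 + 5*g²/9)
R(D) = -80/13 + D²/13 + 17*D/13 (R(D) = -7 + (9 + ((D² + 17*D) + 2))/(16 - 3) = -7 + (9 + (2 + D² + 17*D))/13 = -7 + (11 + D² + 17*D)*(1/13) = -7 + (11/13 + D²/13 + 17*D/13) = -80/13 + D²/13 + 17*D/13)
76*R(X(6, Q(5))) = 76*(-80/13 + (-5/9 + (5/9)*5²)²/13 + 17*(-5/9 + (5/9)*5²)/13) = 76*(-80/13 + (-5/9 + (5/9)*25)²/13 + 17*(-5/9 + (5/9)*25)/13) = 76*(-80/13 + (-5/9 + 125/9)²/13 + 17*(-5/9 + 125/9)/13) = 76*(-80/13 + (40/3)²/13 + (17/13)*(40/3)) = 76*(-80/13 + (1/13)*(1600/9) + 680/39) = 76*(-80/13 + 1600/117 + 680/39) = 76*(2920/117) = 221920/117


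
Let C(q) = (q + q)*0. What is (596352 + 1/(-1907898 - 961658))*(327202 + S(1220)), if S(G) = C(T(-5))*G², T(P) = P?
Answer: 279964740474179311/1434778 ≈ 1.9513e+11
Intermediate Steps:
C(q) = 0 (C(q) = (2*q)*0 = 0)
S(G) = 0 (S(G) = 0*G² = 0)
(596352 + 1/(-1907898 - 961658))*(327202 + S(1220)) = (596352 + 1/(-1907898 - 961658))*(327202 + 0) = (596352 + 1/(-2869556))*327202 = (596352 - 1/2869556)*327202 = (1711265459711/2869556)*327202 = 279964740474179311/1434778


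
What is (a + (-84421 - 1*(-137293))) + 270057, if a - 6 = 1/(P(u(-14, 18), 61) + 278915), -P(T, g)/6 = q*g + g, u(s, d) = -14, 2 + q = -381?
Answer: 135221603746/418727 ≈ 3.2294e+5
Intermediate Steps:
q = -383 (q = -2 - 381 = -383)
P(T, g) = 2292*g (P(T, g) = -6*(-383*g + g) = -(-2292)*g = 2292*g)
a = 2512363/418727 (a = 6 + 1/(2292*61 + 278915) = 6 + 1/(139812 + 278915) = 6 + 1/418727 = 2512363/418727 ≈ 6.0000)
(a + (-84421 - 1*(-137293))) + 270057 = (2512363/418727 + (-84421 - 1*(-137293))) + 270057 = (2512363/418727 + (-84421 + 137293)) + 270057 = (2512363/418727 + 52872) + 270057 = 22141446307/418727 + 270057 = 135221603746/418727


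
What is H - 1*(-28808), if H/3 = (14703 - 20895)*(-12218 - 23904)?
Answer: 671031080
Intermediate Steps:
H = 671002272 (H = 3*((14703 - 20895)*(-12218 - 23904)) = 3*(-6192*(-36122)) = 3*223667424 = 671002272)
H - 1*(-28808) = 671002272 - 1*(-28808) = 671002272 + 28808 = 671031080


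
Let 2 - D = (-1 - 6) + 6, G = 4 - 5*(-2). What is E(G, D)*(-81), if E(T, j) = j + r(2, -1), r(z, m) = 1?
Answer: -324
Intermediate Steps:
G = 14 (G = 4 + 10 = 14)
D = 3 (D = 2 - ((-1 - 6) + 6) = 2 - (-7 + 6) = 2 - 1*(-1) = 2 + 1 = 3)
E(T, j) = 1 + j (E(T, j) = j + 1 = 1 + j)
E(G, D)*(-81) = (1 + 3)*(-81) = 4*(-81) = -324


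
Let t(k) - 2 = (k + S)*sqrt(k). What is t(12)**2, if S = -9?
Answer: 112 + 24*sqrt(3) ≈ 153.57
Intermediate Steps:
t(k) = 2 + sqrt(k)*(-9 + k) (t(k) = 2 + (k - 9)*sqrt(k) = 2 + (-9 + k)*sqrt(k) = 2 + sqrt(k)*(-9 + k))
t(12)**2 = (2 + 12**(3/2) - 18*sqrt(3))**2 = (2 + 24*sqrt(3) - 18*sqrt(3))**2 = (2 + 6*sqrt(3))**2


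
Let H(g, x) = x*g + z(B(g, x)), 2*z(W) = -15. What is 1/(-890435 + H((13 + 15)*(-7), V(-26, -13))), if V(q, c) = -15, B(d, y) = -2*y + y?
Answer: -2/1775005 ≈ -1.1268e-6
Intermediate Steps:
B(d, y) = -y
z(W) = -15/2 (z(W) = (½)*(-15) = -15/2)
H(g, x) = -15/2 + g*x (H(g, x) = x*g - 15/2 = g*x - 15/2 = -15/2 + g*x)
1/(-890435 + H((13 + 15)*(-7), V(-26, -13))) = 1/(-890435 + (-15/2 + ((13 + 15)*(-7))*(-15))) = 1/(-890435 + (-15/2 + (28*(-7))*(-15))) = 1/(-890435 + (-15/2 - 196*(-15))) = 1/(-890435 + (-15/2 + 2940)) = 1/(-890435 + 5865/2) = 1/(-1775005/2) = -2/1775005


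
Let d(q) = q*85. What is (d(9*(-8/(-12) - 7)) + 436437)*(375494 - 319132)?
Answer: 24325388304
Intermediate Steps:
d(q) = 85*q
(d(9*(-8/(-12) - 7)) + 436437)*(375494 - 319132) = (85*(9*(-8/(-12) - 7)) + 436437)*(375494 - 319132) = (85*(9*(-8*(-1/12) - 7)) + 436437)*56362 = (85*(9*(2/3 - 7)) + 436437)*56362 = (85*(9*(-19/3)) + 436437)*56362 = (85*(-57) + 436437)*56362 = (-4845 + 436437)*56362 = 431592*56362 = 24325388304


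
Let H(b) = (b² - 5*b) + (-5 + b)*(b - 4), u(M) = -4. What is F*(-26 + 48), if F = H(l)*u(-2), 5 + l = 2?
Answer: -7040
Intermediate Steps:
l = -3 (l = -5 + 2 = -3)
H(b) = b² - 5*b + (-5 + b)*(-4 + b) (H(b) = (b² - 5*b) + (-5 + b)*(-4 + b) = b² - 5*b + (-5 + b)*(-4 + b))
F = -320 (F = (20 - 14*(-3) + 2*(-3)²)*(-4) = (20 + 42 + 2*9)*(-4) = (20 + 42 + 18)*(-4) = 80*(-4) = -320)
F*(-26 + 48) = -320*(-26 + 48) = -320*22 = -7040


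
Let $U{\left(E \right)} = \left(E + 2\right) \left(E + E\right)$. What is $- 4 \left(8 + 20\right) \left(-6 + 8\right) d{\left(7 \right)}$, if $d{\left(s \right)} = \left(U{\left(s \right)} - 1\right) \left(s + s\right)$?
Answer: $-392000$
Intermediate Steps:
$U{\left(E \right)} = 2 E \left(2 + E\right)$ ($U{\left(E \right)} = \left(2 + E\right) 2 E = 2 E \left(2 + E\right)$)
$d{\left(s \right)} = 2 s \left(-1 + 2 s \left(2 + s\right)\right)$ ($d{\left(s \right)} = \left(2 s \left(2 + s\right) - 1\right) \left(s + s\right) = \left(-1 + 2 s \left(2 + s\right)\right) 2 s = 2 s \left(-1 + 2 s \left(2 + s\right)\right)$)
$- 4 \left(8 + 20\right) \left(-6 + 8\right) d{\left(7 \right)} = - 4 \left(8 + 20\right) \left(-6 + 8\right) 2 \cdot 7 \left(-1 + 2 \cdot 7 \left(2 + 7\right)\right) = - 4 \cdot 28 \cdot 2 \cdot 2 \cdot 7 \left(-1 + 2 \cdot 7 \cdot 9\right) = \left(-4\right) 56 \cdot 2 \cdot 7 \left(-1 + 126\right) = - 224 \cdot 2 \cdot 7 \cdot 125 = \left(-224\right) 1750 = -392000$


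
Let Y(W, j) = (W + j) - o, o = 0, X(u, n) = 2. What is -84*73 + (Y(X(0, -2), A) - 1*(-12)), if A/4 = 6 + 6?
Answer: -6070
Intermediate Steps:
A = 48 (A = 4*(6 + 6) = 4*12 = 48)
Y(W, j) = W + j (Y(W, j) = (W + j) - 1*0 = (W + j) + 0 = W + j)
-84*73 + (Y(X(0, -2), A) - 1*(-12)) = -84*73 + ((2 + 48) - 1*(-12)) = -6132 + (50 + 12) = -6132 + 62 = -6070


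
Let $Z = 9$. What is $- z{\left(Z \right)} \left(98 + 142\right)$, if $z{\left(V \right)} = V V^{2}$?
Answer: $-174960$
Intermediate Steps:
$z{\left(V \right)} = V^{3}$
$- z{\left(Z \right)} \left(98 + 142\right) = - 9^{3} \left(98 + 142\right) = - 729 \cdot 240 = \left(-1\right) 174960 = -174960$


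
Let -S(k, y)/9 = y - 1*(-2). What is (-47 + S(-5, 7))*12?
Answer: -1536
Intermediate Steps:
S(k, y) = -18 - 9*y (S(k, y) = -9*(y - 1*(-2)) = -9*(y + 2) = -9*(2 + y) = -18 - 9*y)
(-47 + S(-5, 7))*12 = (-47 + (-18 - 9*7))*12 = (-47 + (-18 - 63))*12 = (-47 - 81)*12 = -128*12 = -1536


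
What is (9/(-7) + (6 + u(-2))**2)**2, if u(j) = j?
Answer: 10609/49 ≈ 216.51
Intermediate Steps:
(9/(-7) + (6 + u(-2))**2)**2 = (9/(-7) + (6 - 2)**2)**2 = (9*(-1/7) + 4**2)**2 = (-9/7 + 16)**2 = (103/7)**2 = 10609/49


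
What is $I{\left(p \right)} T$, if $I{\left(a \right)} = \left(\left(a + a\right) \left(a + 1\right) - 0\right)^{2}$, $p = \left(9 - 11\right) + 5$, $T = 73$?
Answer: $42048$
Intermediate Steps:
$p = 3$ ($p = -2 + 5 = 3$)
$I{\left(a \right)} = 4 a^{2} \left(1 + a\right)^{2}$ ($I{\left(a \right)} = \left(2 a \left(1 + a\right) + 0\right)^{2} = \left(2 a \left(1 + a\right)\right)^{2} = 4 a^{2} \left(1 + a\right)^{2}$)
$I{\left(p \right)} T = 4 \cdot 3^{2} \left(1 + 3\right)^{2} \cdot 73 = 4 \cdot 9 \cdot 4^{2} \cdot 73 = 4 \cdot 9 \cdot 16 \cdot 73 = 576 \cdot 73 = 42048$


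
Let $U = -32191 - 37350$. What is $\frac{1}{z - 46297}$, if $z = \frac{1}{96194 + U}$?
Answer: $- \frac{26653}{1233953940} \approx -2.16 \cdot 10^{-5}$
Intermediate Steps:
$U = -69541$ ($U = -32191 - 37350 = -69541$)
$z = \frac{1}{26653}$ ($z = \frac{1}{96194 - 69541} = \frac{1}{26653} \approx 3.7519 \cdot 10^{-5}$)
$\frac{1}{z - 46297} = \frac{1}{\frac{1}{26653} - 46297} = \frac{1}{- \frac{1233953940}{26653}} = - \frac{26653}{1233953940}$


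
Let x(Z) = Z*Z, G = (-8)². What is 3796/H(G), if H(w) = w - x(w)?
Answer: -949/1008 ≈ -0.94147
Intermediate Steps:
G = 64
x(Z) = Z²
H(w) = w - w²
3796/H(G) = 3796/((64*(1 - 1*64))) = 3796/((64*(1 - 64))) = 3796/((64*(-63))) = 3796/(-4032) = 3796*(-1/4032) = -949/1008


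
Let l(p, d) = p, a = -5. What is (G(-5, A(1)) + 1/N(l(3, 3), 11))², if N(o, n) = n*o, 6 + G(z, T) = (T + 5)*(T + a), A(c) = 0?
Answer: 1044484/1089 ≈ 959.12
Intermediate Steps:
G(z, T) = -6 + (-5 + T)*(5 + T) (G(z, T) = -6 + (T + 5)*(T - 5) = -6 + (5 + T)*(-5 + T) = -6 + (-5 + T)*(5 + T))
(G(-5, A(1)) + 1/N(l(3, 3), 11))² = ((-31 + 0²) + 1/(11*3))² = ((-31 + 0) + 1/33)² = (-31 + 1/33)² = (-1022/33)² = 1044484/1089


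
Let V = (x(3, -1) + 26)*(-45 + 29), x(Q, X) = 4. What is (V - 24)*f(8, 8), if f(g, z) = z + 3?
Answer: -5544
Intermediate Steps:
V = -480 (V = (4 + 26)*(-45 + 29) = 30*(-16) = -480)
f(g, z) = 3 + z
(V - 24)*f(8, 8) = (-480 - 24)*(3 + 8) = -504*11 = -5544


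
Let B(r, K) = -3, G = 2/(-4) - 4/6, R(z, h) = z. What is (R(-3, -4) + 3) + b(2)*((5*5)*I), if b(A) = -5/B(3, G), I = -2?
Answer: -250/3 ≈ -83.333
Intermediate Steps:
G = -7/6 (G = 2*(-¼) - 4*⅙ = -½ - ⅔ = -7/6 ≈ -1.1667)
b(A) = 5/3 (b(A) = -5/(-3) = -5*(-⅓) = 5/3)
(R(-3, -4) + 3) + b(2)*((5*5)*I) = (-3 + 3) + 5*((5*5)*(-2))/3 = 0 + 5*(25*(-2))/3 = 0 + (5/3)*(-50) = 0 - 250/3 = -250/3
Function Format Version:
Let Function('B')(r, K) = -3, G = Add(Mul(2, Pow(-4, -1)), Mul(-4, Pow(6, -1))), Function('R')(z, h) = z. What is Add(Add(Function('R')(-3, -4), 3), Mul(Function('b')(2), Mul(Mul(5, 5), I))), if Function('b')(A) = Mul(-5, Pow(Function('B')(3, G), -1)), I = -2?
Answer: Rational(-250, 3) ≈ -83.333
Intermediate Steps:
G = Rational(-7, 6) (G = Add(Mul(2, Rational(-1, 4)), Mul(-4, Rational(1, 6))) = Add(Rational(-1, 2), Rational(-2, 3)) = Rational(-7, 6) ≈ -1.1667)
Function('b')(A) = Rational(5, 3) (Function('b')(A) = Mul(-5, Pow(-3, -1)) = Mul(-5, Rational(-1, 3)) = Rational(5, 3))
Add(Add(Function('R')(-3, -4), 3), Mul(Function('b')(2), Mul(Mul(5, 5), I))) = Add(Add(-3, 3), Mul(Rational(5, 3), Mul(Mul(5, 5), -2))) = Add(0, Mul(Rational(5, 3), Mul(25, -2))) = Add(0, Mul(Rational(5, 3), -50)) = Add(0, Rational(-250, 3)) = Rational(-250, 3)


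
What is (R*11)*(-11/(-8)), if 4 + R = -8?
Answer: -363/2 ≈ -181.50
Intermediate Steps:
R = -12 (R = -4 - 8 = -12)
(R*11)*(-11/(-8)) = (-12*11)*(-11/(-8)) = -(-132)*11*(-⅛) = -(-132)*(-11)/8 = -132*11/8 = -363/2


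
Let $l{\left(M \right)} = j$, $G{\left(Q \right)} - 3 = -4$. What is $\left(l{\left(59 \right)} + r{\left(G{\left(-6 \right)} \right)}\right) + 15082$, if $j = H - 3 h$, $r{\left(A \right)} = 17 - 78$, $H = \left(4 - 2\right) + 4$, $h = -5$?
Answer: $15042$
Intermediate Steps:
$G{\left(Q \right)} = -1$ ($G{\left(Q \right)} = 3 - 4 = -1$)
$H = 6$ ($H = 2 + 4 = 6$)
$r{\left(A \right)} = -61$ ($r{\left(A \right)} = 17 - 78 = -61$)
$j = 21$ ($j = 6 - -15 = 6 + 15 = 21$)
$l{\left(M \right)} = 21$
$\left(l{\left(59 \right)} + r{\left(G{\left(-6 \right)} \right)}\right) + 15082 = \left(21 - 61\right) + 15082 = -40 + 15082 = 15042$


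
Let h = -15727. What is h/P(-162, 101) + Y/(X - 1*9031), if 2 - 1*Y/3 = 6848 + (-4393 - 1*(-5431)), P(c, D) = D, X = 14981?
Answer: -47982251/300475 ≈ -159.69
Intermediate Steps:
Y = -23652 (Y = 6 - 3*(6848 + (-4393 - 1*(-5431))) = 6 - 3*(6848 + (-4393 + 5431)) = 6 - 3*(6848 + 1038) = 6 - 3*7886 = 6 - 23658 = -23652)
h/P(-162, 101) + Y/(X - 1*9031) = -15727/101 - 23652/(14981 - 1*9031) = -15727*1/101 - 23652/(14981 - 9031) = -15727/101 - 23652/5950 = -15727/101 - 23652*1/5950 = -15727/101 - 11826/2975 = -47982251/300475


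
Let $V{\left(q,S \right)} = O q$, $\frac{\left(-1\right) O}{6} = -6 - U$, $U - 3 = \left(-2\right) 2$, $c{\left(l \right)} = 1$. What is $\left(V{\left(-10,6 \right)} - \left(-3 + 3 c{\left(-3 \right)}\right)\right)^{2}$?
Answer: $90000$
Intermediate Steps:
$U = -1$ ($U = 3 - 4 = -1$)
$O = 30$ ($O = - 6 \left(-6 - -1\right) = - 6 \left(-6 + 1\right) = \left(-6\right) \left(-5\right) = 30$)
$V{\left(q,S \right)} = 30 q$
$\left(V{\left(-10,6 \right)} - \left(-3 + 3 c{\left(-3 \right)}\right)\right)^{2} = \left(30 \left(-10\right) + \left(3 - 3\right)\right)^{2} = \left(-300 + \left(3 - 3\right)\right)^{2} = \left(-300 + 0\right)^{2} = \left(-300\right)^{2} = 90000$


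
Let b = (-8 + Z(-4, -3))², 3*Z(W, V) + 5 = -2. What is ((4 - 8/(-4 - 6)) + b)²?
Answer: 25210441/2025 ≈ 12450.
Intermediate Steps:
Z(W, V) = -7/3 (Z(W, V) = -5/3 + (⅓)*(-2) = -5/3 - ⅔ = -7/3)
b = 961/9 (b = (-8 - 7/3)² = (-31/3)² = 961/9 ≈ 106.78)
((4 - 8/(-4 - 6)) + b)² = ((4 - 8/(-4 - 6)) + 961/9)² = ((4 - 8/(-10)) + 961/9)² = ((4 - ⅒*(-8)) + 961/9)² = ((4 + ⅘) + 961/9)² = (24/5 + 961/9)² = (5021/45)² = 25210441/2025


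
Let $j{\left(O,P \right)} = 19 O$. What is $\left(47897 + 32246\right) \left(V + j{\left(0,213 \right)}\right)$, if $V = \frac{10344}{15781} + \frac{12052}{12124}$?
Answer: $\frac{903335453833}{6833173} \approx 1.322 \cdot 10^{5}$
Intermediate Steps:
$V = \frac{78900817}{47832211}$ ($V = 10344 \cdot \frac{1}{15781} + 12052 \cdot \frac{1}{12124} = \frac{10344}{15781} + \frac{3013}{3031} = \frac{78900817}{47832211} \approx 1.6495$)
$\left(47897 + 32246\right) \left(V + j{\left(0,213 \right)}\right) = \left(47897 + 32246\right) \left(\frac{78900817}{47832211} + 19 \cdot 0\right) = 80143 \left(\frac{78900817}{47832211} + 0\right) = 80143 \cdot \frac{78900817}{47832211} = \frac{903335453833}{6833173}$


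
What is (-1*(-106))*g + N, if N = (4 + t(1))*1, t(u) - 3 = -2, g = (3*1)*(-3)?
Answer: -949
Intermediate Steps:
g = -9 (g = 3*(-3) = -9)
t(u) = 1 (t(u) = 3 - 2 = 1)
N = 5 (N = (4 + 1)*1 = 5*1 = 5)
(-1*(-106))*g + N = -1*(-106)*(-9) + 5 = 106*(-9) + 5 = -954 + 5 = -949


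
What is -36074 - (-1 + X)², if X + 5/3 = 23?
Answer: -328387/9 ≈ -36487.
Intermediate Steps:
X = 64/3 (X = -5/3 + 23 = 64/3 ≈ 21.333)
-36074 - (-1 + X)² = -36074 - (-1 + 64/3)² = -36074 - (61/3)² = -36074 - 1*3721/9 = -36074 - 3721/9 = -328387/9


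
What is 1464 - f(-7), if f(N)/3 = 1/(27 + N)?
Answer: 29277/20 ≈ 1463.8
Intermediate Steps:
f(N) = 3/(27 + N)
1464 - f(-7) = 1464 - 3/(27 - 7) = 1464 - 3/20 = 29277/20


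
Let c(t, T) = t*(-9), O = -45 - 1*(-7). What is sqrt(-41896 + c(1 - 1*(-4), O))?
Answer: I*sqrt(41941) ≈ 204.79*I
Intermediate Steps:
O = -38 (O = -45 + 7 = -38)
c(t, T) = -9*t
sqrt(-41896 + c(1 - 1*(-4), O)) = sqrt(-41896 - 9*(1 - 1*(-4))) = sqrt(-41896 - 9*(1 + 4)) = sqrt(-41896 - 9*5) = sqrt(-41896 - 45) = sqrt(-41941) = I*sqrt(41941)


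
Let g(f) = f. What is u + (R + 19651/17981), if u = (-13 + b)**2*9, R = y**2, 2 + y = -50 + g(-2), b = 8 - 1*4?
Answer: 65560396/17981 ≈ 3646.1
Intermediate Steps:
b = 4 (b = 8 - 4 = 4)
y = -54 (y = -2 + (-50 - 2) = -2 - 52 = -54)
R = 2916 (R = (-54)**2 = 2916)
u = 729 (u = (-13 + 4)**2*9 = (-9)**2*9 = 81*9 = 729)
u + (R + 19651/17981) = 729 + (2916 + 19651/17981) = 729 + 52452247/17981 = 65560396/17981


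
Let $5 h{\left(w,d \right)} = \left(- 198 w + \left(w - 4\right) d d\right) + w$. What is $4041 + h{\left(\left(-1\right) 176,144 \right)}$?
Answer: $- \frac{3677603}{5} \approx -7.3552 \cdot 10^{5}$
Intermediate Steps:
$h{\left(w,d \right)} = - \frac{197 w}{5} + \frac{d^{2} \left(-4 + w\right)}{5}$ ($h{\left(w,d \right)} = \frac{\left(- 198 w + \left(w - 4\right) d d\right) + w}{5} = \frac{\left(- 198 w + \left(-4 + w\right) d d\right) + w}{5} = \frac{\left(- 198 w + d \left(-4 + w\right) d\right) + w}{5} = \frac{\left(- 198 w + d^{2} \left(-4 + w\right)\right) + w}{5} = \frac{- 197 w + d^{2} \left(-4 + w\right)}{5} = - \frac{197 w}{5} + \frac{d^{2} \left(-4 + w\right)}{5}$)
$4041 + h{\left(\left(-1\right) 176,144 \right)} = 4041 - \left(\frac{82944}{5} - \frac{\left(-1\right) 176 \cdot 144^{2}}{5} + \frac{197}{5} \left(-1\right) 176\right) = 4041 - \left(\frac{48272}{5} + \frac{3649536}{5}\right) = 4041 - \frac{3697808}{5} = - \frac{3677603}{5}$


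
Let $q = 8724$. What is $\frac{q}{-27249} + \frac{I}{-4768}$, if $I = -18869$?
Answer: $\frac{157521783}{43307744} \approx 3.6373$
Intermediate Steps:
$\frac{q}{-27249} + \frac{I}{-4768} = \frac{8724}{-27249} - \frac{18869}{-4768} = 8724 \left(- \frac{1}{27249}\right) - - \frac{18869}{4768} = - \frac{2908}{9083} + \frac{18869}{4768} = \frac{157521783}{43307744}$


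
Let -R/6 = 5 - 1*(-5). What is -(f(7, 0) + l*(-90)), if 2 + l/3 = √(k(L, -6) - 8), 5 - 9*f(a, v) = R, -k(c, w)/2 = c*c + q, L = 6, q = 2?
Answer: -4925/9 + 540*I*√21 ≈ -547.22 + 2474.6*I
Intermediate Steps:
R = -60 (R = -6*(5 - 1*(-5)) = -6*(5 + 5) = -6*10 = -60)
k(c, w) = -4 - 2*c² (k(c, w) = -2*(c*c + 2) = -2*(c² + 2) = -2*(2 + c²) = -4 - 2*c²)
f(a, v) = 65/9 (f(a, v) = 5/9 - ⅑*(-60) = 5/9 + 20/3 = 65/9)
l = -6 + 6*I*√21 (l = -6 + 3*√((-4 - 2*6²) - 8) = -6 + 3*√((-4 - 2*36) - 8) = -6 + 3*√((-4 - 72) - 8) = -6 + 3*√(-76 - 8) = -6 + 3*√(-84) = -6 + 3*(2*I*√21) = -6 + 6*I*√21 ≈ -6.0 + 27.495*I)
-(f(7, 0) + l*(-90)) = -(65/9 + (-6 + 6*I*√21)*(-90)) = -(65/9 + (540 - 540*I*√21)) = -(4925/9 - 540*I*√21) = -4925/9 + 540*I*√21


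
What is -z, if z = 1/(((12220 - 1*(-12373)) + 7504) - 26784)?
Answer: -1/5313 ≈ -0.00018822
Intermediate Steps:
z = 1/5313 (z = 1/(((12220 + 12373) + 7504) - 26784) = 1/((24593 + 7504) - 26784) = 1/(32097 - 26784) = 1/5313 ≈ 0.00018822)
-z = -1*1/5313 = -1/5313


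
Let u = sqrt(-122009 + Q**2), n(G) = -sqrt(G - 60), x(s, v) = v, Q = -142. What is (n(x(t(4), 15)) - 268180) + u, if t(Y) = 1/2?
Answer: -268180 + I*sqrt(101845) - 3*I*sqrt(5) ≈ -2.6818e+5 + 312.42*I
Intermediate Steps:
t(Y) = 1/2
n(G) = -sqrt(-60 + G)
u = I*sqrt(101845) (u = sqrt(-122009 + (-142)**2) = sqrt(-122009 + 20164) = sqrt(-101845) = I*sqrt(101845) ≈ 319.13*I)
(n(x(t(4), 15)) - 268180) + u = (-sqrt(-60 + 15) - 268180) + I*sqrt(101845) = (-sqrt(-45) - 268180) + I*sqrt(101845) = (-3*I*sqrt(5) - 268180) + I*sqrt(101845) = (-268180 - 3*I*sqrt(5)) + I*sqrt(101845) = -268180 + I*sqrt(101845) - 3*I*sqrt(5)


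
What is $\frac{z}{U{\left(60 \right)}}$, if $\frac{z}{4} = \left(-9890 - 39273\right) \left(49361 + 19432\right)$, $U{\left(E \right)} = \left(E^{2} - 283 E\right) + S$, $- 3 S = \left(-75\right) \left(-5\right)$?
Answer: $\frac{13528281036}{13505} \approx 1.0017 \cdot 10^{6}$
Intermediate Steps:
$S = -125$ ($S = - \frac{\left(-75\right) \left(-5\right)}{3} = \left(- \frac{1}{3}\right) 375 = -125$)
$U{\left(E \right)} = -125 + E^{2} - 283 E$ ($U{\left(E \right)} = \left(E^{2} - 283 E\right) - 125 = -125 + E^{2} - 283 E$)
$z = -13528281036$ ($z = 4 \left(-9890 - 39273\right) \left(49361 + 19432\right) = 4 \left(\left(-49163\right) 68793\right) = 4 \left(-3382070259\right) = -13528281036$)
$\frac{z}{U{\left(60 \right)}} = - \frac{13528281036}{-125 + 60^{2} - 16980} = - \frac{13528281036}{-125 + 3600 - 16980} = - \frac{13528281036}{-13505} = \left(-13528281036\right) \left(- \frac{1}{13505}\right) = \frac{13528281036}{13505}$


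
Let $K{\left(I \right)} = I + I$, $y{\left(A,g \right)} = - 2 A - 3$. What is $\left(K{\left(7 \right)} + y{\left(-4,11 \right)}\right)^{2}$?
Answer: $361$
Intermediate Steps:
$y{\left(A,g \right)} = -3 - 2 A$
$K{\left(I \right)} = 2 I$
$\left(K{\left(7 \right)} + y{\left(-4,11 \right)}\right)^{2} = \left(2 \cdot 7 - -5\right)^{2} = \left(14 + \left(-3 + 8\right)\right)^{2} = \left(14 + 5\right)^{2} = 19^{2} = 361$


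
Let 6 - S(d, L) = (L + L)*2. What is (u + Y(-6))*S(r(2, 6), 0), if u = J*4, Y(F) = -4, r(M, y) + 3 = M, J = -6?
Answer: -168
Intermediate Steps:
r(M, y) = -3 + M
S(d, L) = 6 - 4*L (S(d, L) = 6 - (L + L)*2 = 6 - 2*L*2 = 6 - 4*L)
u = -24 (u = -6*4 = -24)
(u + Y(-6))*S(r(2, 6), 0) = (-24 - 4)*(6 - 4*0) = -28*(6 + 0) = -28*6 = -168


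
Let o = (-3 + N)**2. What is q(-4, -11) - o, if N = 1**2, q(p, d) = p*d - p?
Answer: 44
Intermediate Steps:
q(p, d) = -p + d*p (q(p, d) = d*p - p = -p + d*p)
N = 1
o = 4 (o = (-3 + 1)**2 = (-2)**2 = 4)
q(-4, -11) - o = -4*(-1 - 11) - 1*4 = -4*(-12) - 4 = 48 - 4 = 44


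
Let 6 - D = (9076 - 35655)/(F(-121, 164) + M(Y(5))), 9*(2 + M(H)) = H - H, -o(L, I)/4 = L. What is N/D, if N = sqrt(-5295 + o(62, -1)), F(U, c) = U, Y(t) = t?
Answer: -123*I*sqrt(5543)/25841 ≈ -0.35438*I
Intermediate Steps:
o(L, I) = -4*L
M(H) = -2 (M(H) = -2 + (H - H)/9 = -2 + (1/9)*0 = -2 + 0 = -2)
D = -25841/123 (D = 6 - (9076 - 35655)/(-121 - 2) = 6 - (-26579)/(-123) = 6 - (-26579)*(-1)/123 = 6 - 1*26579/123 = 6 - 26579/123 = -25841/123 ≈ -210.09)
N = I*sqrt(5543) (N = sqrt(-5295 - 4*62) = sqrt(-5295 - 248) = sqrt(-5543) = I*sqrt(5543) ≈ 74.451*I)
N/D = (I*sqrt(5543))/(-25841/123) = (I*sqrt(5543))*(-123/25841) = -123*I*sqrt(5543)/25841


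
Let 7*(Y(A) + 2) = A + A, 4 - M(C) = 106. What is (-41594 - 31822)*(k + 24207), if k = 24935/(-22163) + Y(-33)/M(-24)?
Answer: -669562283347952/376771 ≈ -1.7771e+9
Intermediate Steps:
M(C) = -102 (M(C) = 4 - 1*106 = 4 - 106 = -102)
Y(A) = -2 + 2*A/7 (Y(A) = -2 + (A + A)/7 = -2 + (2*A)/7 = -2 + 2*A/7)
k = -8015275/7912191 (k = 24935/(-22163) + (-2 + (2/7)*(-33))/(-102) = 24935*(-1/22163) + (-2 - 66/7)*(-1/102) = -24935/22163 - 80/7*(-1/102) = -24935/22163 + 40/357 = -8015275/7912191 ≈ -1.0130)
(-41594 - 31822)*(k + 24207) = (-41594 - 31822)*(-8015275/7912191 + 24207) = -73416*191522392262/7912191 = -669562283347952/376771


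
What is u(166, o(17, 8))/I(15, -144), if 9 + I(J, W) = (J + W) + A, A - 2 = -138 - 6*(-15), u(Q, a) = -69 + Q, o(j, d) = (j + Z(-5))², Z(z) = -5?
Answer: -97/184 ≈ -0.52717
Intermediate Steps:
o(j, d) = (-5 + j)² (o(j, d) = (j - 5)² = (-5 + j)²)
A = -46 (A = 2 + (-138 - 6*(-15)) = 2 + (-138 + 90) = 2 - 48 = -46)
I(J, W) = -55 + J + W (I(J, W) = -9 + ((J + W) - 46) = -9 + (-46 + J + W) = -55 + J + W)
u(166, o(17, 8))/I(15, -144) = (-69 + 166)/(-55 + 15 - 144) = 97/(-184) = 97*(-1/184) = -97/184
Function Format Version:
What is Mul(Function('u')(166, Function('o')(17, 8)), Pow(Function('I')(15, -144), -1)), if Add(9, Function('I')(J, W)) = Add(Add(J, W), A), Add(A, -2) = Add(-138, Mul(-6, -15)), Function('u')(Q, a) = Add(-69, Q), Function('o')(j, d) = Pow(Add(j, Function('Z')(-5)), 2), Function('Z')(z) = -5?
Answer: Rational(-97, 184) ≈ -0.52717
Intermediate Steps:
Function('o')(j, d) = Pow(Add(-5, j), 2) (Function('o')(j, d) = Pow(Add(j, -5), 2) = Pow(Add(-5, j), 2))
A = -46 (A = Add(2, Add(-138, Mul(-6, -15))) = Add(2, Add(-138, 90)) = Add(2, -48) = -46)
Function('I')(J, W) = Add(-55, J, W) (Function('I')(J, W) = Add(-9, Add(Add(J, W), -46)) = Add(-9, Add(-46, J, W)) = Add(-55, J, W))
Mul(Function('u')(166, Function('o')(17, 8)), Pow(Function('I')(15, -144), -1)) = Mul(Add(-69, 166), Pow(Add(-55, 15, -144), -1)) = Mul(97, Pow(-184, -1)) = Mul(97, Rational(-1, 184)) = Rational(-97, 184)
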